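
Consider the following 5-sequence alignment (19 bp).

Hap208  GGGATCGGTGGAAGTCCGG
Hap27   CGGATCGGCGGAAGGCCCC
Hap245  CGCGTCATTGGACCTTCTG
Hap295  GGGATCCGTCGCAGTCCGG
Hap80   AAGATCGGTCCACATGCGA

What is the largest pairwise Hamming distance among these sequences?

12

Pairwise Hamming distances:
  Hap208 vs Hap27: 5
  Hap208 vs Hap245: 9
  Hap208 vs Hap295: 3
  Hap208 vs Hap80: 8
  Hap27 vs Hap245: 11
  Hap27 vs Hap295: 8
  Hap27 vs Hap80: 11
  Hap245 vs Hap295: 11
  Hap245 vs Hap80: 12
  Hap295 vs Hap80: 9
The largest is 12, between Hap245 and Hap80.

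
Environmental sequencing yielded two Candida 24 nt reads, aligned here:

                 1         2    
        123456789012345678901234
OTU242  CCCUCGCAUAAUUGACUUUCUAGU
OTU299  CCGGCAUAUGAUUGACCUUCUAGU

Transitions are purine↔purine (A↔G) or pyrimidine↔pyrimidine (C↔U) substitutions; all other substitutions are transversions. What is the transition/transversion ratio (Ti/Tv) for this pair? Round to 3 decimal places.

Mismatches occur at site 3 (C→G, transversion), site 4 (U→G, transversion), site 6 (G→A, transition), site 7 (C→U, transition), site 10 (A→G, transition), site 17 (U→C, transition).
Of the 6 differences, 4 transitions and 2 transversions, so Ti/Tv = 4/2 = 2.000.

2.000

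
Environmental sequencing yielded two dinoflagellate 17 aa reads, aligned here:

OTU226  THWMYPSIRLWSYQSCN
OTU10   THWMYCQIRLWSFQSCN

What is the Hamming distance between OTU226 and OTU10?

3

Mismatches occur at site 6 (P↔C), site 7 (S↔Q), site 13 (Y↔F).
That gives 3 mismatches out of 17 aligned sites, so the Hamming distance is 3.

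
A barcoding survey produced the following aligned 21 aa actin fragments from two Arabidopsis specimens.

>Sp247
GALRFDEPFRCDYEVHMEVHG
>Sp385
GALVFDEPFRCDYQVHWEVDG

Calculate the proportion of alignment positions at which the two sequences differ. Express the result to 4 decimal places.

Mismatches occur at site 4 (R/V), site 14 (E/Q), site 17 (M/W), site 20 (H/D).
There are 4 differences over 21 sites, so p = 4/21 = 0.1905.

0.1905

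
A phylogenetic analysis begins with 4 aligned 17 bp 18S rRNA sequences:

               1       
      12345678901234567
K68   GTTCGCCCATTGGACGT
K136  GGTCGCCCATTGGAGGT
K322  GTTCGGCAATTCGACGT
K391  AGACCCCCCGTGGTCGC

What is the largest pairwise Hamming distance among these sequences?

Pairwise Hamming distances:
  K68 vs K136: 2
  K68 vs K322: 3
  K68 vs K391: 8
  K136 vs K322: 5
  K136 vs K391: 8
  K322 vs K391: 11
The largest is 11, between K322 and K391.

11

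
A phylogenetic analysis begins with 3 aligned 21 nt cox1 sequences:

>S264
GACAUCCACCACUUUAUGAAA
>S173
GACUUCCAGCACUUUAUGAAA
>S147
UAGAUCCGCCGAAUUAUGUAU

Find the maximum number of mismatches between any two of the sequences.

Pairwise Hamming distances:
  S264 vs S173: 2
  S264 vs S147: 8
  S173 vs S147: 10
The largest is 10, between S173 and S147.

10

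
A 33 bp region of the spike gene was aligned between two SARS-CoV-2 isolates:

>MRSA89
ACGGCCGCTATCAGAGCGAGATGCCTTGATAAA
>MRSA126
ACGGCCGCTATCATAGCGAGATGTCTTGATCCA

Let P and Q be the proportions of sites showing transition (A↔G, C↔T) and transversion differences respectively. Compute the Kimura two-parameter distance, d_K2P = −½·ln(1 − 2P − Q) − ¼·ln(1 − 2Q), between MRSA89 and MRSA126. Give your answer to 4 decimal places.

0.1323

Differing sites — 14:G/T (Tv); 24:C/T (Ti); 31:A/C (Tv); 32:A/C (Tv).
Of the 4 differences, 1 transition and 3 transversions over 33 sites: P = 1/33 = 0.030303, Q = 3/33 = 0.090909.
d = −0.5·ln(0.848485) − 0.25·ln(0.818182) = −0.5·(-0.164303) − 0.25·(-0.200670) = 0.1323.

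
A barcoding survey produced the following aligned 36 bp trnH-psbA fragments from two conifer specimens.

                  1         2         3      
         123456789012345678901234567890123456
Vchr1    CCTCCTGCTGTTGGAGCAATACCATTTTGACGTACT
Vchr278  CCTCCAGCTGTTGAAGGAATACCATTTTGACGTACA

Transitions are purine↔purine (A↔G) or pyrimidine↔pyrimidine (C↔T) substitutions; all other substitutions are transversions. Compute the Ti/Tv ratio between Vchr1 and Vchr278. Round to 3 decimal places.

Mismatches occur at site 6 (T↔A, transversion), site 14 (G↔A, transition), site 17 (C↔G, transversion), site 36 (T↔A, transversion).
Of the 4 differences, 1 transition and 3 transversions, so Ti/Tv = 1/3 = 0.333.

0.333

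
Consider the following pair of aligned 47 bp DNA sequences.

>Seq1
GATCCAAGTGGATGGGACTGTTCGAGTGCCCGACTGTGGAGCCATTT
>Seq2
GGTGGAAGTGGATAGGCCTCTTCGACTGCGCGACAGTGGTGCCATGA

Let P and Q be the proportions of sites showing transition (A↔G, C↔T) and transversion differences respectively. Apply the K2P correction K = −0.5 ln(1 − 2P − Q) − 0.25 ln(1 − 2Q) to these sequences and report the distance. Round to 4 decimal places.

0.3154

The sequences differ at positions 2 (A/G, transition), 4 (C/G, transversion), 5 (C/G, transversion), 14 (G/A, transition), 17 (A/C, transversion), 20 (G/C, transversion), 26 (G/C, transversion), 30 (C/G, transversion), 35 (T/A, transversion), 40 (A/T, transversion), 46 (T/G, transversion), 47 (T/A, transversion).
Of the 12 differences, 2 transitions and 10 transversions over 47 sites: P = 2/47 = 0.042553, Q = 10/47 = 0.212766.
d = −0.5·ln(0.702128) − 0.25·ln(0.574468) = −0.5·(-0.353640) − 0.25·(-0.554311) = 0.3154.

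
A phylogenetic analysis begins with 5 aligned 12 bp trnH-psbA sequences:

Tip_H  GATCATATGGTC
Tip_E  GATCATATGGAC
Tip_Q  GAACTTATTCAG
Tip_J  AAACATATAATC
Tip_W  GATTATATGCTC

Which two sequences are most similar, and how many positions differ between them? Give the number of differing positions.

1

Pairwise Hamming distances:
  Tip_H vs Tip_E: 1
  Tip_H vs Tip_Q: 6
  Tip_H vs Tip_J: 4
  Tip_H vs Tip_W: 2
  Tip_E vs Tip_Q: 5
  Tip_E vs Tip_J: 5
  Tip_E vs Tip_W: 3
  Tip_Q vs Tip_J: 6
  Tip_Q vs Tip_W: 6
  Tip_J vs Tip_W: 5
The smallest is 1, between Tip_H and Tip_E.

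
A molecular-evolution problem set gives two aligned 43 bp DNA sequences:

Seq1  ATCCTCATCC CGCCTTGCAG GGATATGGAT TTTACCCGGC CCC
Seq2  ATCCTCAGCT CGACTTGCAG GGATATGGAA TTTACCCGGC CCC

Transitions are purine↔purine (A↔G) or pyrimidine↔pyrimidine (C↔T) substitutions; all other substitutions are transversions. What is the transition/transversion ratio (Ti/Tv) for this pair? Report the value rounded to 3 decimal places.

0.333

The sequences differ at positions 8 (T/G, transversion), 10 (C/T, transition), 13 (C/A, transversion), 30 (T/A, transversion).
Of the 4 differences, 1 transition and 3 transversions, so Ti/Tv = 1/3 = 0.333.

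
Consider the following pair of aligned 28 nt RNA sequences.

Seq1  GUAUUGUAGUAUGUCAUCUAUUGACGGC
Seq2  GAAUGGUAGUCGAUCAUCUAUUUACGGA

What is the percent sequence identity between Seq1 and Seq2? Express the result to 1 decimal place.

75.0%

Differing sites — 2:U/A; 5:U/G; 11:A/C; 12:U/G; 13:G/A; 23:G/U; 28:C/A.
21 of the 28 sites match, so the percent identity is 21/28 × 100 = 75.0%.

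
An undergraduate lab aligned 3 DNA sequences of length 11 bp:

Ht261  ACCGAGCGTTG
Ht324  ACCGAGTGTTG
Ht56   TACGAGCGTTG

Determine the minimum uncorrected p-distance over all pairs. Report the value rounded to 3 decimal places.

0.091

Pairwise Hamming distances:
  Ht261 vs Ht324: 1
  Ht261 vs Ht56: 2
  Ht324 vs Ht56: 3
The smallest is 1 mismatch, between Ht261 and Ht324; p = 1/11 = 0.091.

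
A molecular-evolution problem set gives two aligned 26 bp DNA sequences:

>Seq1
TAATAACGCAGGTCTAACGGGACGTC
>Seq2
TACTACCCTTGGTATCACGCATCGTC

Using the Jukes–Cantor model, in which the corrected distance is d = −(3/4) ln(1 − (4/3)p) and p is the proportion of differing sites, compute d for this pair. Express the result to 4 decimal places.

The sequences differ at positions 3 (A/C), 6 (A/C), 8 (G/C), 9 (C/T), 10 (A/T), 14 (C/A), 16 (A/C), 20 (G/C), 21 (G/A), 22 (A/T).
p = 10/26 = 0.384615.
d = −0.75 · ln(1 − (4/3)·0.384615) = −0.75 · ln(0.487180) = −0.75 · (-0.719122) = 0.5393.

0.5393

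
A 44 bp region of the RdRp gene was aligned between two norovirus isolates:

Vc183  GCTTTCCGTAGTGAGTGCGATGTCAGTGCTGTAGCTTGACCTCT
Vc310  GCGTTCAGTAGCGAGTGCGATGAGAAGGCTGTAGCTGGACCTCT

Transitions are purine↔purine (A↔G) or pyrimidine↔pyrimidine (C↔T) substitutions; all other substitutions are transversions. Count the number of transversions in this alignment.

Mismatches occur at site 3 (T→G, transversion), site 7 (C→A, transversion), site 12 (T→C, transition), site 23 (T→A, transversion), site 24 (C→G, transversion), site 26 (G→A, transition), site 27 (T→G, transversion), site 37 (T→G, transversion).
Of the 8 differences, 2 transitions and 6 transversions, so the answer is 6.

6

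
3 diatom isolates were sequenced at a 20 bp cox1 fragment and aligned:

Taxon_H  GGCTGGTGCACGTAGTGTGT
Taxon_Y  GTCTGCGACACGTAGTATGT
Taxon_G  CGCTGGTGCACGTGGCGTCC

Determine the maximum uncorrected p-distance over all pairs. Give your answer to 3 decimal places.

0.500

Pairwise Hamming distances:
  Taxon_H vs Taxon_Y: 5
  Taxon_H vs Taxon_G: 5
  Taxon_Y vs Taxon_G: 10
The largest is 10 mismatches, between Taxon_Y and Taxon_G; p = 10/20 = 0.500.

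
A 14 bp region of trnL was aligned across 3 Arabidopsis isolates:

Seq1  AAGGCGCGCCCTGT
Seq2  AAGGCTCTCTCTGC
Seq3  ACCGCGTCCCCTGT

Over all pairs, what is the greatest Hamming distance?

Pairwise Hamming distances:
  Seq1 vs Seq2: 4
  Seq1 vs Seq3: 4
  Seq2 vs Seq3: 7
The largest is 7, between Seq2 and Seq3.

7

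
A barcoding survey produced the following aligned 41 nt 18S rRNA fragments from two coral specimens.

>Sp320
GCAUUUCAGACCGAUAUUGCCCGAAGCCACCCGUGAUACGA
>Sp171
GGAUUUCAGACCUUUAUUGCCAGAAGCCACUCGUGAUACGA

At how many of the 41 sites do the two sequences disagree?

Differing sites — 2:C/G; 13:G/U; 14:A/U; 22:C/A; 31:C/U.
That gives 5 mismatches out of 41 aligned sites, so the Hamming distance is 5.

5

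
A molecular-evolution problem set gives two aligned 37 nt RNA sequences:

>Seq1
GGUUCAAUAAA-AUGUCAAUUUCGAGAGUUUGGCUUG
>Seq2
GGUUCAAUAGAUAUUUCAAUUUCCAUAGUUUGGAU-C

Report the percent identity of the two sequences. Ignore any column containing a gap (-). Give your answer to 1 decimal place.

82.9%

Excluding the 2 gap columns leaves 35 comparable sites.
Differing sites — 10:A/G; 15:G/U; 24:G/C; 26:G/U; 34:C/A; 37:G/C.
29 of the 35 comparable sites match, so the percent identity is 29/35 × 100 = 82.9%.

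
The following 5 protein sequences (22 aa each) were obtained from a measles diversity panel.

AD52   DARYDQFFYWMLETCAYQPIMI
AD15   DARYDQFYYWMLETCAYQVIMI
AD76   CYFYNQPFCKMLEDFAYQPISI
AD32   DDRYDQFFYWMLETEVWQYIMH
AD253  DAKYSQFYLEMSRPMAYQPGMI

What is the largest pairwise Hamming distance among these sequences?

15

Pairwise Hamming distances:
  AD52 vs AD15: 2
  AD52 vs AD76: 10
  AD52 vs AD32: 6
  AD52 vs AD253: 10
  AD15 vs AD76: 12
  AD15 vs AD32: 7
  AD15 vs AD253: 10
  AD76 vs AD32: 14
  AD76 vs AD253: 14
  AD32 vs AD253: 15
The largest is 15, between AD32 and AD253.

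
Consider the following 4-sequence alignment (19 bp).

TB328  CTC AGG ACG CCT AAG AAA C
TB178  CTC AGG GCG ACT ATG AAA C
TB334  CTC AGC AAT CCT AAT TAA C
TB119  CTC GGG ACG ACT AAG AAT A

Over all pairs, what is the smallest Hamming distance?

3

Pairwise Hamming distances:
  TB328 vs TB178: 3
  TB328 vs TB334: 5
  TB328 vs TB119: 4
  TB178 vs TB334: 8
  TB178 vs TB119: 5
  TB334 vs TB119: 9
The smallest is 3, between TB328 and TB178.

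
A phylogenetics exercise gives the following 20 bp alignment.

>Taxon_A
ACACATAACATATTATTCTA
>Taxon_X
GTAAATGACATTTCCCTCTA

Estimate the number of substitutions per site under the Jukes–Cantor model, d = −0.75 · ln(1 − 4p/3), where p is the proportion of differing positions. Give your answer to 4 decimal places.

0.5716

Mismatches occur at site 1 (A/G), site 2 (C/T), site 4 (C/A), site 7 (A/G), site 12 (A/T), site 14 (T/C), site 15 (A/C), site 16 (T/C).
p = 8/20 = 0.400000.
d = −0.75 · ln(1 − (4/3)·0.400000) = −0.75 · ln(0.466667) = −0.75 · (-0.762139) = 0.5716.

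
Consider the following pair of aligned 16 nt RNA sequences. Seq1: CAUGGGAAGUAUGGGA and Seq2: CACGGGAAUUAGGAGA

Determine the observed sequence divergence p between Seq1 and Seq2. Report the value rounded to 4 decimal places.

The sequences differ at positions 3 (U/C), 9 (G/U), 12 (U/G), 14 (G/A).
There are 4 differences over 16 sites, so p = 4/16 = 0.2500.

0.2500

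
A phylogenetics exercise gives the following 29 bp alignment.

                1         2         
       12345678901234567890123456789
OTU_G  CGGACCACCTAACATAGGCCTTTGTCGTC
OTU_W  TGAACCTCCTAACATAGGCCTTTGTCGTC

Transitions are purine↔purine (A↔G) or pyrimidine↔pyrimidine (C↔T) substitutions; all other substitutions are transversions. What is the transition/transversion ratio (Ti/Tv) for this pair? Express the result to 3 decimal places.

Differing sites — 1:C/T (Ti); 3:G/A (Ti); 7:A/T (Tv).
Of the 3 differences, 2 transitions and 1 transversion, so Ti/Tv = 2/1 = 2.000.

2.000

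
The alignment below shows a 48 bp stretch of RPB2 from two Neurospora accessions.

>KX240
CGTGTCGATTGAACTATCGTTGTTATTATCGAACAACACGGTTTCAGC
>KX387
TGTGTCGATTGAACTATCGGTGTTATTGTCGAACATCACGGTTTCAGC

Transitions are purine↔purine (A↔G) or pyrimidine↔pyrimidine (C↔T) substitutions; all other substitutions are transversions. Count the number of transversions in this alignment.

Mismatches occur at site 1 (C/T, transition), site 20 (T/G, transversion), site 28 (A/G, transition), site 36 (A/T, transversion).
Of the 4 differences, 2 transitions and 2 transversions, so the answer is 2.

2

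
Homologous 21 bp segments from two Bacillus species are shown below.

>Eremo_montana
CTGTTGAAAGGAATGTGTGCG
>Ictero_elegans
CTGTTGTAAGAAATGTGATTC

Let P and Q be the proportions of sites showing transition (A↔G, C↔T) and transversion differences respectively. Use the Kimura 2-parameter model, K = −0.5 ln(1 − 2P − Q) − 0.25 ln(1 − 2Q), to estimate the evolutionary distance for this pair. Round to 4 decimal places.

The sequences differ at positions 7 (A/T, transversion), 11 (G/A, transition), 18 (T/A, transversion), 19 (G/T, transversion), 20 (C/T, transition), 21 (G/C, transversion).
Of the 6 differences, 2 transitions and 4 transversions over 21 sites: P = 2/21 = 0.095238, Q = 4/21 = 0.190476.
d = −0.5·ln(0.619048) − 0.25·ln(0.619048) = −0.5·(-0.479572) − 0.25·(-0.479572) = 0.3597.

0.3597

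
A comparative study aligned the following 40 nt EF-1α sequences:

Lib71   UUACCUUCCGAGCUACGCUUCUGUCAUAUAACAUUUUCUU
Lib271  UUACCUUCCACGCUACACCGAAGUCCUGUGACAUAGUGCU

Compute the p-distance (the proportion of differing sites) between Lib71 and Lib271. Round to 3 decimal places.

The sequences differ at positions 10 (G/A), 11 (A/C), 17 (G/A), 19 (U/C), 20 (U/G), 21 (C/A), 22 (U/A), 26 (A/C), 28 (A/G), 30 (A/G), 35 (U/A), 36 (U/G), 38 (C/G), 39 (U/C).
There are 14 differences over 40 sites, so p = 14/40 = 0.350.

0.350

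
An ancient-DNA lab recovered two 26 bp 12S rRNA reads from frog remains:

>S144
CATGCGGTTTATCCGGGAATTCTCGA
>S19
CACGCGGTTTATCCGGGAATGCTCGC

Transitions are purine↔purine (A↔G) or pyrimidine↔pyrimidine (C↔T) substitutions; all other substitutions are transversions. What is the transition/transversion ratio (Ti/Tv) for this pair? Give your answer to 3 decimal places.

0.500

Differing sites — 3:T/C (Ti); 21:T/G (Tv); 26:A/C (Tv).
Of the 3 differences, 1 transition and 2 transversions, so Ti/Tv = 1/2 = 0.500.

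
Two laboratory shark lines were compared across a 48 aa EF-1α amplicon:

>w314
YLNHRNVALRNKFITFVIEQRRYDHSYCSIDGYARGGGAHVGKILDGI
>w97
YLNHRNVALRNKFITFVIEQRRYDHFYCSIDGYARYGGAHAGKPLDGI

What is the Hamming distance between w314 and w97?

Differing sites — 26:S/F; 36:G/Y; 41:V/A; 44:I/P.
That gives 4 mismatches out of 48 aligned sites, so the Hamming distance is 4.

4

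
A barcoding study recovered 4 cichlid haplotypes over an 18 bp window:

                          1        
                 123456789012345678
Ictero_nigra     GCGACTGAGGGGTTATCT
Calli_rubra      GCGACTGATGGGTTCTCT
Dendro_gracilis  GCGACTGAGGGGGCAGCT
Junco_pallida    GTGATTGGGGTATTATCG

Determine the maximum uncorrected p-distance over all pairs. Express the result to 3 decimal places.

0.500

Pairwise Hamming distances:
  Ictero_nigra vs Calli_rubra: 2
  Ictero_nigra vs Dendro_gracilis: 3
  Ictero_nigra vs Junco_pallida: 6
  Calli_rubra vs Dendro_gracilis: 5
  Calli_rubra vs Junco_pallida: 8
  Dendro_gracilis vs Junco_pallida: 9
The largest is 9 mismatches, between Dendro_gracilis and Junco_pallida; p = 9/18 = 0.500.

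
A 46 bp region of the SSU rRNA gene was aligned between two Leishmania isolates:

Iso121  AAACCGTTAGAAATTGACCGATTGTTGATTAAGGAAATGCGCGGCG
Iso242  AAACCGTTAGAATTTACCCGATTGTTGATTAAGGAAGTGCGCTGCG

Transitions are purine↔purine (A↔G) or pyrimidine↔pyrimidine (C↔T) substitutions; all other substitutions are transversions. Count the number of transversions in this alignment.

3

Mismatches occur at site 13 (A↔T, transversion), site 16 (G↔A, transition), site 17 (A↔C, transversion), site 37 (A↔G, transition), site 43 (G↔T, transversion).
Of the 5 differences, 2 transitions and 3 transversions, so the answer is 3.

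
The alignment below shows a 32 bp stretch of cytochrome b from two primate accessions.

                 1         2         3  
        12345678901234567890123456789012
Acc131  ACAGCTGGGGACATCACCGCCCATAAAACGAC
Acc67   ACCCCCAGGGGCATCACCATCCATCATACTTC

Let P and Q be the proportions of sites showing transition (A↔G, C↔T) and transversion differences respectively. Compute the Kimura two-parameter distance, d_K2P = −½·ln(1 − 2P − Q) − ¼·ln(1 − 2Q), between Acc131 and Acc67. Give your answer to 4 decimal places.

Mismatches occur at site 3 (A↔C, transversion), site 4 (G↔C, transversion), site 6 (T↔C, transition), site 7 (G↔A, transition), site 11 (A↔G, transition), site 19 (G↔A, transition), site 20 (C↔T, transition), site 25 (A↔C, transversion), site 27 (A↔T, transversion), site 30 (G↔T, transversion), site 31 (A↔T, transversion).
Of the 11 differences, 5 transitions and 6 transversions over 32 sites: P = 5/32 = 0.156250, Q = 6/32 = 0.187500.
d = −0.5·ln(0.500000) − 0.25·ln(0.625000) = −0.5·(-0.693147) − 0.25·(-0.470004) = 0.4641.

0.4641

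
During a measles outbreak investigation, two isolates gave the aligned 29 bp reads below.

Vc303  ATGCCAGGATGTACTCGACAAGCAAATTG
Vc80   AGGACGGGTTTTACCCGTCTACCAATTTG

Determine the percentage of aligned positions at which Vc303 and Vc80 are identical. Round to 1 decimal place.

65.5%

Differing sites — 2:T/G; 4:C/A; 6:A/G; 9:A/T; 11:G/T; 15:T/C; 18:A/T; 20:A/T; 22:G/C; 26:A/T.
19 of the 29 sites match, so the percent identity is 19/29 × 100 = 65.5%.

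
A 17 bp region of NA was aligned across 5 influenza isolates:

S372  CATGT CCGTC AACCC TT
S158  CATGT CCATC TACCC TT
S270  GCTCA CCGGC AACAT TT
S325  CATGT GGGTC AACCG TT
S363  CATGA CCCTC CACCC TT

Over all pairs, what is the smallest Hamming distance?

2

Pairwise Hamming distances:
  S372 vs S158: 2
  S372 vs S270: 7
  S372 vs S325: 3
  S372 vs S363: 3
  S158 vs S270: 9
  S158 vs S325: 5
  S158 vs S363: 3
  S270 vs S325: 9
  S270 vs S363: 8
  S325 vs S363: 6
The smallest is 2, between S372 and S158.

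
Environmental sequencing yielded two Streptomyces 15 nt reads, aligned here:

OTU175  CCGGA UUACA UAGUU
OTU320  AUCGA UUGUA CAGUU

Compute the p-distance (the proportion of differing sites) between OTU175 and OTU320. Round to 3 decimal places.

0.400

Mismatches occur at site 1 (C↔A), site 2 (C↔U), site 3 (G↔C), site 8 (A↔G), site 9 (C↔U), site 11 (U↔C).
There are 6 differences over 15 sites, so p = 6/15 = 0.400.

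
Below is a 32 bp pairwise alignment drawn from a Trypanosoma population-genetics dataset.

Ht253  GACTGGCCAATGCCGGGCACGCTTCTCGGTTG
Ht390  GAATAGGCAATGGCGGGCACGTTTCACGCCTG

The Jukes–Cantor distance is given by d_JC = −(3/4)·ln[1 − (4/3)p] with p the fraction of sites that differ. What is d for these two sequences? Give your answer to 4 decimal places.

0.3041

Differing sites — 3:C/A; 5:G/A; 7:C/G; 13:C/G; 22:C/T; 26:T/A; 29:G/C; 30:T/C.
p = 8/32 = 0.250000.
d = −0.75 · ln(1 − (4/3)·0.250000) = −0.75 · ln(0.666667) = −0.75 · (-0.405465) = 0.3041.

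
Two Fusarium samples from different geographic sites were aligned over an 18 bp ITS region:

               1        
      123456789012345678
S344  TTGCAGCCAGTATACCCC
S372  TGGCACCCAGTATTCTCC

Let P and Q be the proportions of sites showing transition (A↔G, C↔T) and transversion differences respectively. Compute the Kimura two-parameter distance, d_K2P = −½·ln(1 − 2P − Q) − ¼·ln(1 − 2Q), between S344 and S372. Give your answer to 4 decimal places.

Mismatches occur at site 2 (T/G, transversion), site 6 (G/C, transversion), site 14 (A/T, transversion), site 16 (C/T, transition).
Of the 4 differences, 1 transition and 3 transversions over 18 sites: P = 1/18 = 0.055556, Q = 3/18 = 0.166667.
d = −0.5·ln(0.722221) − 0.25·ln(0.666666) = −0.5·(-0.325424) − 0.25·(-0.405466) = 0.2641.

0.2641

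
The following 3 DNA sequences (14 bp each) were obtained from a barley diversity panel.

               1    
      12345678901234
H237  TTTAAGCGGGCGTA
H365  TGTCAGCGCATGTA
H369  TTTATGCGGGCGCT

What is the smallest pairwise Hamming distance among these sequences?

Pairwise Hamming distances:
  H237 vs H365: 5
  H237 vs H369: 3
  H365 vs H369: 8
The smallest is 3, between H237 and H369.

3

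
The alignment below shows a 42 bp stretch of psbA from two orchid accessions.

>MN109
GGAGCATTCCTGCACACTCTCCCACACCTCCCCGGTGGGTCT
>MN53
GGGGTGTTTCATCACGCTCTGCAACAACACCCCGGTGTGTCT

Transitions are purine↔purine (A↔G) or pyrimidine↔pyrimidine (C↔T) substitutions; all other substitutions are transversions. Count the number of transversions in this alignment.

Differing sites — 3:A/G (Ti); 5:C/T (Ti); 6:A/G (Ti); 9:C/T (Ti); 11:T/A (Tv); 12:G/T (Tv); 16:A/G (Ti); 21:C/G (Tv); 23:C/A (Tv); 27:C/A (Tv); 29:T/A (Tv); 38:G/T (Tv).
Of the 12 differences, 5 transitions and 7 transversions, so the answer is 7.

7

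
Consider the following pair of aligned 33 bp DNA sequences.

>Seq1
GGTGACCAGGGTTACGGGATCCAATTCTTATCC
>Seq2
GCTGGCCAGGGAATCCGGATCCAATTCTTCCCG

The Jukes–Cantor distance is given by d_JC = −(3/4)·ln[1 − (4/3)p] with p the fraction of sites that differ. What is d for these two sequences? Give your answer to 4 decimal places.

Mismatches occur at site 2 (G→C), site 5 (A→G), site 12 (T→A), site 13 (T→A), site 14 (A→T), site 16 (G→C), site 30 (A→C), site 31 (T→C), site 33 (C→G).
p = 9/33 = 0.272727.
d = −0.75 · ln(1 − (4/3)·0.272727) = −0.75 · ln(0.636364) = −0.75 · (-0.451985) = 0.3390.

0.3390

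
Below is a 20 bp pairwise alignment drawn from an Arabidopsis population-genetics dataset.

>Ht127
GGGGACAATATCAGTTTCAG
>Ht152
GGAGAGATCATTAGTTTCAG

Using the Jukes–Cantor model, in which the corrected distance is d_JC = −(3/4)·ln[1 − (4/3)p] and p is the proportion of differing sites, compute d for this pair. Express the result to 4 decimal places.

Differing sites — 3:G/A; 6:C/G; 8:A/T; 9:T/C; 12:C/T.
p = 5/20 = 0.250000.
d = −0.75 · ln(1 − (4/3)·0.250000) = −0.75 · ln(0.666667) = −0.75 · (-0.405465) = 0.3041.

0.3041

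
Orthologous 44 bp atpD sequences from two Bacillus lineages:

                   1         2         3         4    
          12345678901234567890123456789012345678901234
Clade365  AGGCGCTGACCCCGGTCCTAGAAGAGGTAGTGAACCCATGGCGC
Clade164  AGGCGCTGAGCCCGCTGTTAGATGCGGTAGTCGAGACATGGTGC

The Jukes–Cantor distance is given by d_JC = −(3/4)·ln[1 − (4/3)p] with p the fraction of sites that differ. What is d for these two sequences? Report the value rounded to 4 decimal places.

The sequences differ at positions 10 (C/G), 15 (G/C), 17 (C/G), 18 (C/T), 23 (A/T), 25 (A/C), 32 (G/C), 33 (A/G), 35 (C/G), 36 (C/A), 42 (C/T).
p = 11/44 = 0.250000.
d = −0.75 · ln(1 − (4/3)·0.250000) = −0.75 · ln(0.666667) = −0.75 · (-0.405465) = 0.3041.

0.3041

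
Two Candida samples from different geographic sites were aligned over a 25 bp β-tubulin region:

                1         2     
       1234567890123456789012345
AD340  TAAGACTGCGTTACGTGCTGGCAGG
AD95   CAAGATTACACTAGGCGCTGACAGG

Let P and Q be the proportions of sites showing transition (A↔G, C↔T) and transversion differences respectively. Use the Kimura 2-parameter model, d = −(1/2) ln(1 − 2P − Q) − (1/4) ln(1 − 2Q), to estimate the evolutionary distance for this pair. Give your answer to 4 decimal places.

0.4790

The sequences differ at positions 1 (T/C, transition), 6 (C/T, transition), 8 (G/A, transition), 10 (G/A, transition), 11 (T/C, transition), 14 (C/G, transversion), 16 (T/C, transition), 21 (G/A, transition).
Of the 8 differences, 7 transitions and 1 transversion over 25 sites: P = 7/25 = 0.280000, Q = 1/25 = 0.040000.
d = −0.5·ln(0.400000) − 0.25·ln(0.920000) = −0.5·(-0.916291) − 0.25·(-0.083382) = 0.4790.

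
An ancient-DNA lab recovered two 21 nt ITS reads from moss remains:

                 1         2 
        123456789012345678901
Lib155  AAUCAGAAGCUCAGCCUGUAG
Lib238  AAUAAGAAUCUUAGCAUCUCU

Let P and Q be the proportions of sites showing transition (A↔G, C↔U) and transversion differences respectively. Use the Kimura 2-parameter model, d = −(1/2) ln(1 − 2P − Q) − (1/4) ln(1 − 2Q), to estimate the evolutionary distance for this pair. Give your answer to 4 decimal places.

The sequences differ at positions 4 (C/A, transversion), 9 (G/U, transversion), 12 (C/U, transition), 16 (C/A, transversion), 18 (G/C, transversion), 20 (A/C, transversion), 21 (G/U, transversion).
Of the 7 differences, 1 transition and 6 transversions over 21 sites: P = 1/21 = 0.047619, Q = 6/21 = 0.285714.
d = −0.5·ln(0.619048) − 0.25·ln(0.428572) = −0.5·(-0.479572) − 0.25·(-0.847297) = 0.4516.

0.4516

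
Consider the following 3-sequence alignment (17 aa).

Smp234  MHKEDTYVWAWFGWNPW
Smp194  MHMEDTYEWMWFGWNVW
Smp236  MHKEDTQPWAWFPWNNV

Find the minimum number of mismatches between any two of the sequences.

4

Pairwise Hamming distances:
  Smp234 vs Smp194: 4
  Smp234 vs Smp236: 5
  Smp194 vs Smp236: 7
The smallest is 4, between Smp234 and Smp194.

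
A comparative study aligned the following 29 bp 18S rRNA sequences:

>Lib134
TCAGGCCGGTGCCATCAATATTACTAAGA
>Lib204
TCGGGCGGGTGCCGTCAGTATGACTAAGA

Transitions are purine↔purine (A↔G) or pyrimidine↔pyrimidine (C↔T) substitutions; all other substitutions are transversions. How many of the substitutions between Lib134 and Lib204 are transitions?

3

Mismatches occur at site 3 (A/G, transition), site 7 (C/G, transversion), site 14 (A/G, transition), site 18 (A/G, transition), site 22 (T/G, transversion).
Of the 5 differences, 3 transitions and 2 transversions, so the answer is 3.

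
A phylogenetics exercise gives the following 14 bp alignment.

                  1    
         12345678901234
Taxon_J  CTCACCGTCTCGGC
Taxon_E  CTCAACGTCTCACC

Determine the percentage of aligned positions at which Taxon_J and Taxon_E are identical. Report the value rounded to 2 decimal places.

Mismatches occur at site 5 (C→A), site 12 (G→A), site 13 (G→C).
11 of the 14 sites match, so the percent identity is 11/14 × 100 = 78.57%.

78.57%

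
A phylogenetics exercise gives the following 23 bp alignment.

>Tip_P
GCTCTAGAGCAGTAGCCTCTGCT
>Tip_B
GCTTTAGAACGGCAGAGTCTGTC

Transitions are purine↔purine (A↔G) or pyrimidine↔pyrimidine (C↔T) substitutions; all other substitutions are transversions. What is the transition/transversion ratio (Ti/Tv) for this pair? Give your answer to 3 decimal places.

The sequences differ at positions 4 (C/T, transition), 9 (G/A, transition), 11 (A/G, transition), 13 (T/C, transition), 16 (C/A, transversion), 17 (C/G, transversion), 22 (C/T, transition), 23 (T/C, transition).
Of the 8 differences, 6 transitions and 2 transversions, so Ti/Tv = 6/2 = 3.000.

3.000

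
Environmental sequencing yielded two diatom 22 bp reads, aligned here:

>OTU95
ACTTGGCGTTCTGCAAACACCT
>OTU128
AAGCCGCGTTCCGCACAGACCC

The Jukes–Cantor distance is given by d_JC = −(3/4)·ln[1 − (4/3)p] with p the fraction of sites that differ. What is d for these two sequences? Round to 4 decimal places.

Mismatches occur at site 2 (C/A), site 3 (T/G), site 4 (T/C), site 5 (G/C), site 12 (T/C), site 16 (A/C), site 18 (C/G), site 22 (T/C).
p = 8/22 = 0.363636.
d = −0.75 · ln(1 − (4/3)·0.363636) = −0.75 · ln(0.515152) = −0.75 · (-0.663293) = 0.4975.

0.4975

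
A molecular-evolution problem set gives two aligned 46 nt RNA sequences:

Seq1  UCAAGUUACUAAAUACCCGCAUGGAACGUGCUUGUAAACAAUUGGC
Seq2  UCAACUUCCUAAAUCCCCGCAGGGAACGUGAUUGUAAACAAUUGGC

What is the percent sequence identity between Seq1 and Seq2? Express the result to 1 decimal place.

Mismatches occur at site 5 (G/C), site 8 (A/C), site 15 (A/C), site 22 (U/G), site 31 (C/A).
41 of the 46 sites match, so the percent identity is 41/46 × 100 = 89.1%.

89.1%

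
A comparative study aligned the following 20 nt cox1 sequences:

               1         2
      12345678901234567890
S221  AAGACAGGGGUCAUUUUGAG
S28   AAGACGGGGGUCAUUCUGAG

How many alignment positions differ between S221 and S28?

The sequences differ at positions 6 (A/G), 16 (U/C).
That gives 2 mismatches out of 20 aligned sites, so the Hamming distance is 2.

2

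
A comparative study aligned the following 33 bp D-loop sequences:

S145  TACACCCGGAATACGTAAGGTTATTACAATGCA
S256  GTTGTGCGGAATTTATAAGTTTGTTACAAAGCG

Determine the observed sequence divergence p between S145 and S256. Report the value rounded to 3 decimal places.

0.394

Differing sites — 1:T/G; 2:A/T; 3:C/T; 4:A/G; 5:C/T; 6:C/G; 13:A/T; 14:C/T; 15:G/A; 20:G/T; 23:A/G; 30:T/A; 33:A/G.
There are 13 differences over 33 sites, so p = 13/33 = 0.394.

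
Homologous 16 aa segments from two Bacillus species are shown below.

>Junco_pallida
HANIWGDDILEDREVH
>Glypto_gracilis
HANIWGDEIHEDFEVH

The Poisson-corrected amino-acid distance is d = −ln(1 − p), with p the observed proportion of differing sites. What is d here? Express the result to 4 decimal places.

Differing sites — 8:D/E; 10:L/H; 13:R/F.
p = 3/16 = 0.187500.
d = −ln(1 − 0.187500) = −ln(0.812500) = 0.2076.

0.2076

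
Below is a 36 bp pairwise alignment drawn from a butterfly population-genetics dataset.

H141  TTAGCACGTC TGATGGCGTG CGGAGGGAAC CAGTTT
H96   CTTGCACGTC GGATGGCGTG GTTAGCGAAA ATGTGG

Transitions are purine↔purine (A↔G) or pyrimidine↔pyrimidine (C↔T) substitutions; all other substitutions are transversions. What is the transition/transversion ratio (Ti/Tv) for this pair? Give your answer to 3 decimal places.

0.091

Mismatches occur at site 1 (T↔C, transition), site 3 (A↔T, transversion), site 11 (T↔G, transversion), site 21 (C↔G, transversion), site 22 (G↔T, transversion), site 23 (G↔T, transversion), site 26 (G↔C, transversion), site 30 (C↔A, transversion), site 31 (C↔A, transversion), site 32 (A↔T, transversion), site 35 (T↔G, transversion), site 36 (T↔G, transversion).
Of the 12 differences, 1 transition and 11 transversions, so Ti/Tv = 1/11 = 0.091.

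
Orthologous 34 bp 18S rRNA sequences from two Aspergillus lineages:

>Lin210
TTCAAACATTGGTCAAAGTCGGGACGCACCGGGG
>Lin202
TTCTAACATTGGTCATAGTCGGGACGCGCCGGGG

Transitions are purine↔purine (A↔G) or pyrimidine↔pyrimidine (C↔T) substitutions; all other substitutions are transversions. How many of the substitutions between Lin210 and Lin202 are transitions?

1

Mismatches occur at site 4 (A/T, transversion), site 16 (A/T, transversion), site 28 (A/G, transition).
Of the 3 differences, 1 transition and 2 transversions, so the answer is 1.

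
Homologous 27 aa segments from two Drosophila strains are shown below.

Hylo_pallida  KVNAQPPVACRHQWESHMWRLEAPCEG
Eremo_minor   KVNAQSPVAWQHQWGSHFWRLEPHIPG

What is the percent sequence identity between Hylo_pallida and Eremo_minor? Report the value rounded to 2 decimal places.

Differing sites — 6:P/S; 10:C/W; 11:R/Q; 15:E/G; 18:M/F; 23:A/P; 24:P/H; 25:C/I; 26:E/P.
18 of the 27 sites match, so the percent identity is 18/27 × 100 = 66.67%.

66.67%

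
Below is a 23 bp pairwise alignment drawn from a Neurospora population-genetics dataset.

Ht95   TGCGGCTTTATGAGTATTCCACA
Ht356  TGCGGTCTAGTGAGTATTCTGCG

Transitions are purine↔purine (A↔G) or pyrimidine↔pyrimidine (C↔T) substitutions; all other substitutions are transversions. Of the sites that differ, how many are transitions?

Differing sites — 6:C/T (Ti); 7:T/C (Ti); 9:T/A (Tv); 10:A/G (Ti); 20:C/T (Ti); 21:A/G (Ti); 23:A/G (Ti).
Of the 7 differences, 6 transitions and 1 transversion, so the answer is 6.

6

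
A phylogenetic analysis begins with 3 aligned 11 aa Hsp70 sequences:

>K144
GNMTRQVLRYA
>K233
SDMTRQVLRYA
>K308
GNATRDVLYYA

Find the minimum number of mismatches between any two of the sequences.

Pairwise Hamming distances:
  K144 vs K233: 2
  K144 vs K308: 3
  K233 vs K308: 5
The smallest is 2, between K144 and K233.

2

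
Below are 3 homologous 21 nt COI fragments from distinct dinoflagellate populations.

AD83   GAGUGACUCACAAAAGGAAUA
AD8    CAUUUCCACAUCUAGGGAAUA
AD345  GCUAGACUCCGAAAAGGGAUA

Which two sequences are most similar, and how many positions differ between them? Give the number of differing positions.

6

Pairwise Hamming distances:
  AD83 vs AD8: 9
  AD83 vs AD345: 6
  AD8 vs AD345: 12
The smallest is 6, between AD83 and AD345.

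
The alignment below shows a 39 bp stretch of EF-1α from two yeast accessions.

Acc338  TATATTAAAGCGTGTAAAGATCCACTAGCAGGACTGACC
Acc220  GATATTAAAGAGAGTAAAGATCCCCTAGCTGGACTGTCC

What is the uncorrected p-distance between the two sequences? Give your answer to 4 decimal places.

Differing sites — 1:T/G; 11:C/A; 13:T/A; 24:A/C; 30:A/T; 37:A/T.
There are 6 differences over 39 sites, so p = 6/39 = 0.1538.

0.1538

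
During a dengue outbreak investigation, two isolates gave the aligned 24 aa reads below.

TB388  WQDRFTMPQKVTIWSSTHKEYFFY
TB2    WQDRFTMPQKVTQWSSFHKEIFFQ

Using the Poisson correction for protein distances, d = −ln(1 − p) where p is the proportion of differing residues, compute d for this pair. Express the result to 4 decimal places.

The sequences differ at positions 13 (I/Q), 17 (T/F), 21 (Y/I), 24 (Y/Q).
p = 4/24 = 0.166667.
d = −ln(1 − 0.166667) = −ln(0.833333) = 0.1823.

0.1823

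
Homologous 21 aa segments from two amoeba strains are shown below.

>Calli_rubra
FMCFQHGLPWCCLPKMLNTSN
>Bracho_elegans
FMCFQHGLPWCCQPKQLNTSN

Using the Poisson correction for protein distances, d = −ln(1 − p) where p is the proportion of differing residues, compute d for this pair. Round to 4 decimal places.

0.1001

Differing sites — 13:L/Q; 16:M/Q.
p = 2/21 = 0.095238.
d = −ln(1 − 0.095238) = −ln(0.904762) = 0.1001.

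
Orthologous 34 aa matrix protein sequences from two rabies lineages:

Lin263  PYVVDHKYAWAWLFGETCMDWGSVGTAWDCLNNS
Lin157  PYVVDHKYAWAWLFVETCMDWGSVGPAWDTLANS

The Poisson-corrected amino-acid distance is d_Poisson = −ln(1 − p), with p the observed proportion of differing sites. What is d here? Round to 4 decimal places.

0.1252

Mismatches occur at site 15 (G→V), site 26 (T→P), site 30 (C→T), site 32 (N→A).
p = 4/34 = 0.117647.
d = −ln(1 − 0.117647) = −ln(0.882353) = 0.1252.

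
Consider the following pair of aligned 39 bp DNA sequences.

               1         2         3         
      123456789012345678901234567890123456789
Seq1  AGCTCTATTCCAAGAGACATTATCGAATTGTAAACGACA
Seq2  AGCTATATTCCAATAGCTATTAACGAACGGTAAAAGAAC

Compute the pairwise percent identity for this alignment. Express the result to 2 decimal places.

74.36%

Differing sites — 5:C/A; 14:G/T; 17:A/C; 18:C/T; 23:T/A; 28:T/C; 29:T/G; 35:C/A; 38:C/A; 39:A/C.
29 of the 39 sites match, so the percent identity is 29/39 × 100 = 74.36%.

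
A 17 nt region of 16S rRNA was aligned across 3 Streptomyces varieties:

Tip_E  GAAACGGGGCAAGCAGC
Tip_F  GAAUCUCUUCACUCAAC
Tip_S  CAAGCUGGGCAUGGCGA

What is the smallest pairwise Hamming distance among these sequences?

Pairwise Hamming distances:
  Tip_E vs Tip_F: 8
  Tip_E vs Tip_S: 7
  Tip_F vs Tip_S: 11
The smallest is 7, between Tip_E and Tip_S.

7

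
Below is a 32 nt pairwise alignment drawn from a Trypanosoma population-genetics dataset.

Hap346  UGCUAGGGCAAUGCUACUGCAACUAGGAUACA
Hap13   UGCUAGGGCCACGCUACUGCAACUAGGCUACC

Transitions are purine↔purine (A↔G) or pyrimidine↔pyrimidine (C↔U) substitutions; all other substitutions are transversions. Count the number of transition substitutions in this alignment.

1

Differing sites — 10:A/C (Tv); 12:U/C (Ti); 28:A/C (Tv); 32:A/C (Tv).
Of the 4 differences, 1 transition and 3 transversions, so the answer is 1.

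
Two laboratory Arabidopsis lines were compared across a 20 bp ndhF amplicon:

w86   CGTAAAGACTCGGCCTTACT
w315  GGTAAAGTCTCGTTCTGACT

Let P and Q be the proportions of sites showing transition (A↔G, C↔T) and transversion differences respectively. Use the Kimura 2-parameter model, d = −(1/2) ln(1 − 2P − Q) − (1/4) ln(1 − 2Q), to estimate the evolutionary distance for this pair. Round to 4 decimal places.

0.3060

Differing sites — 1:C/G (Tv); 8:A/T (Tv); 13:G/T (Tv); 14:C/T (Ti); 17:T/G (Tv).
Of the 5 differences, 1 transition and 4 transversions over 20 sites: P = 1/20 = 0.050000, Q = 4/20 = 0.200000.
d = −0.5·ln(0.700000) − 0.25·ln(0.600000) = −0.5·(-0.356675) − 0.25·(-0.510826) = 0.3060.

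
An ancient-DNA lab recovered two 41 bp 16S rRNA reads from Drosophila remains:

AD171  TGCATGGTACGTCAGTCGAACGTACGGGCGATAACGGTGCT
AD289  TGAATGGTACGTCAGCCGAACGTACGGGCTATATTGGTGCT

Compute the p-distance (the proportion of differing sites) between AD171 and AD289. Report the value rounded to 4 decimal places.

0.1220

The sequences differ at positions 3 (C/A), 16 (T/C), 30 (G/T), 34 (A/T), 35 (C/T).
There are 5 differences over 41 sites, so p = 5/41 = 0.1220.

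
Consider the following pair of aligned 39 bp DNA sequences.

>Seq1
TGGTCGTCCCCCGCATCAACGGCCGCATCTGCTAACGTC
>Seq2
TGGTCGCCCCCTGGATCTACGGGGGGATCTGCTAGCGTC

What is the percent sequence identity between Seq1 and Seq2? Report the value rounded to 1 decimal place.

Mismatches occur at site 7 (T↔C), site 12 (C↔T), site 14 (C↔G), site 18 (A↔T), site 23 (C↔G), site 24 (C↔G), site 26 (C↔G), site 35 (A↔G).
31 of the 39 sites match, so the percent identity is 31/39 × 100 = 79.5%.

79.5%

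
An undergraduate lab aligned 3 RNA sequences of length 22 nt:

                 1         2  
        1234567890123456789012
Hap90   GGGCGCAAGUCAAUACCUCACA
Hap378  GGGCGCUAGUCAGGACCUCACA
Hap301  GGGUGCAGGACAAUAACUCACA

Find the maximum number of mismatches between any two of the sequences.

Pairwise Hamming distances:
  Hap90 vs Hap378: 3
  Hap90 vs Hap301: 4
  Hap378 vs Hap301: 7
The largest is 7, between Hap378 and Hap301.

7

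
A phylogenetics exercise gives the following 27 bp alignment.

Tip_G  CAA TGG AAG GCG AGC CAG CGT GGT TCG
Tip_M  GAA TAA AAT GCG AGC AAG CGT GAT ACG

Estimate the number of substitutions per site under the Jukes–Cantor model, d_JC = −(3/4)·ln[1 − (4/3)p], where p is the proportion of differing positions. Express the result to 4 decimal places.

The sequences differ at positions 1 (C/G), 5 (G/A), 6 (G/A), 9 (G/T), 16 (C/A), 23 (G/A), 25 (T/A).
p = 7/27 = 0.259259.
d = −0.75 · ln(1 − (4/3)·0.259259) = −0.75 · ln(0.654321) = −0.75 · (-0.424157) = 0.3181.

0.3181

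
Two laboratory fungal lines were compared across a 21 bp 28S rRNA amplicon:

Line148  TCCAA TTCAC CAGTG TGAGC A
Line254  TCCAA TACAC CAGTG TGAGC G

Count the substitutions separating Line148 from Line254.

2

Differing sites — 7:T/A; 21:A/G.
That gives 2 mismatches out of 21 aligned sites, so the Hamming distance is 2.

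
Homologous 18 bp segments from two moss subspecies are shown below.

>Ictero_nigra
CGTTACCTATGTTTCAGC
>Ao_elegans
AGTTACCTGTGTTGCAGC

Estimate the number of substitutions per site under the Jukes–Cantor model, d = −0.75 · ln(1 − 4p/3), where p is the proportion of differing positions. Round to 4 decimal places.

The sequences differ at positions 1 (C/A), 9 (A/G), 14 (T/G).
p = 3/18 = 0.166667.
d = −0.75 · ln(1 − (4/3)·0.166667) = −0.75 · ln(0.777777) = −0.75 · (-0.251315) = 0.1885.

0.1885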